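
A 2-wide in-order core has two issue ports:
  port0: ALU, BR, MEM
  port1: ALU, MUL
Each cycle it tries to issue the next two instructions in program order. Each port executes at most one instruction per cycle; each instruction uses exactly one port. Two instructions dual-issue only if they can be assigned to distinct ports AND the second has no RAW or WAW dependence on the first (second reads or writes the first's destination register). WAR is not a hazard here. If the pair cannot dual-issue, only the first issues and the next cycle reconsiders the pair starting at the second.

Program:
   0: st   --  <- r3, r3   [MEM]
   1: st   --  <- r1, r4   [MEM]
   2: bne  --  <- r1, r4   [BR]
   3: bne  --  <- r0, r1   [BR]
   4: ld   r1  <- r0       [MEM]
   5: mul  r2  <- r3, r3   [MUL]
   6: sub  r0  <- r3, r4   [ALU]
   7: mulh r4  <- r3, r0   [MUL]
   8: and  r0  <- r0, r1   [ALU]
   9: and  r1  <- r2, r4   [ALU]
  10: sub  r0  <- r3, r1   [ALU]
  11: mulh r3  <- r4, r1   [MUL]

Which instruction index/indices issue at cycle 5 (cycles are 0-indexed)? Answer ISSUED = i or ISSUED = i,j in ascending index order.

ISSUED = 6

0. st @i0  | no-port MEM/MEM
1. st @i1  | no-port MEM/BR
2. bne @i2  | no-port BR/BR
3. bne @i3  | no-port BR/MEM
4. ld+mul @i4,i5  | pair
5. sub @i6  | RAW r0
6. mulh+and @i7,i8  | pair
7. and @i9  | RAW r1
8. sub+mulh @i10,i11  | pair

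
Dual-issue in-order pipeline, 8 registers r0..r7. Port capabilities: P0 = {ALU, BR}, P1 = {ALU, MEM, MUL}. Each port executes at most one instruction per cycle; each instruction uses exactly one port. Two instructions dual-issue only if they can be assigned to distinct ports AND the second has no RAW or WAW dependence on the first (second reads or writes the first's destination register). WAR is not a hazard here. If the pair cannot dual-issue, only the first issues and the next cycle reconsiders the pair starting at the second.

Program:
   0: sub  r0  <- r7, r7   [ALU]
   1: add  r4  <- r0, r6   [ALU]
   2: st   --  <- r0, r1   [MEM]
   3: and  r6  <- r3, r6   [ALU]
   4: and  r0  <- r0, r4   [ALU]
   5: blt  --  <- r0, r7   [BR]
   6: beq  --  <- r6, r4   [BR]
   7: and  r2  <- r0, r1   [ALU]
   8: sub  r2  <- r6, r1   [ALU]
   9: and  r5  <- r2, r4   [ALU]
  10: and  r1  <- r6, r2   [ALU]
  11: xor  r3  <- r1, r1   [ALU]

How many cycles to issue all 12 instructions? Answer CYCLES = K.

CYCLES = 8

  cy0 -> i0 (sub.ALU) RAW r0
  cy1 -> i1,i2 (add.ALU st.MEM) 2-wide
  cy2 -> i3,i4 (and.ALU and.ALU) 2-wide
  cy3 -> i5 (blt.BR) no-port BR/BR
  cy4 -> i6,i7 (beq.BR and.ALU) 2-wide
  cy5 -> i8 (sub.ALU) RAW r2
  cy6 -> i9,i10 (and.ALU and.ALU) 2-wide
  cy7 -> i11 (xor.ALU) tail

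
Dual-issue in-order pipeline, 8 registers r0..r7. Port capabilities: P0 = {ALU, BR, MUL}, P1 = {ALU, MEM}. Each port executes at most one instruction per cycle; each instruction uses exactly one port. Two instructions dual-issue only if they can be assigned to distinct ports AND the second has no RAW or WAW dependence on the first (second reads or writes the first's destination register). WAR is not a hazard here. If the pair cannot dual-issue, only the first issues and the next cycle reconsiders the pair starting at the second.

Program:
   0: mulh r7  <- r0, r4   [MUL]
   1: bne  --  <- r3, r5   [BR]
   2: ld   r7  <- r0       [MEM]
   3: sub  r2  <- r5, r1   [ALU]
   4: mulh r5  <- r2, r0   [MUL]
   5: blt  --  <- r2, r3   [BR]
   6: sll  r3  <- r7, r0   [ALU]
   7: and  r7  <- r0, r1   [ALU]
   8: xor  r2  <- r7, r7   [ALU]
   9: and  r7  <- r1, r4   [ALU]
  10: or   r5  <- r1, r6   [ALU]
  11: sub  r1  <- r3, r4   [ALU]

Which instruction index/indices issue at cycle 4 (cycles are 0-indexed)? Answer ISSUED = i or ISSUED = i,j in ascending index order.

0. mulh.MUL @i0  | no-port MUL/BR
1. bne.BR ld.MEM @i1/i2  | 2-wide
2. sub.ALU @i3  | RAW r2
3. mulh.MUL @i4  | no-port MUL/BR
4. blt.BR sll.ALU @i5/i6  | 2-wide
5. and.ALU @i7  | RAW r7
6. xor.ALU and.ALU @i8/i9  | 2-wide
7. or.ALU sub.ALU @i10/i11  | 2-wide

ISSUED = 5,6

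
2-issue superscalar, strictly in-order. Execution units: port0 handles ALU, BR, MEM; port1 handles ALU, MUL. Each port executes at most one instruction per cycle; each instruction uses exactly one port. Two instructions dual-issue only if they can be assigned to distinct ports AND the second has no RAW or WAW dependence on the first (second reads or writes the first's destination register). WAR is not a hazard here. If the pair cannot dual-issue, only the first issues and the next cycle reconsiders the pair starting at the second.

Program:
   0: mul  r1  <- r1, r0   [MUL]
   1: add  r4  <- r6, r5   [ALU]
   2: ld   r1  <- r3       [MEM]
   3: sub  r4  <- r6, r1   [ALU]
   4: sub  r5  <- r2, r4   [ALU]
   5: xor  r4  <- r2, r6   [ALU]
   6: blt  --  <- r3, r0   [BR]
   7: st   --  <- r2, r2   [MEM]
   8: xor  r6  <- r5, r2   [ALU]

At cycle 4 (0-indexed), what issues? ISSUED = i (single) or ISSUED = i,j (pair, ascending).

t=0 i0+i1:mul.MUL/add.ALU ; 2-wide
t=1 i2:ld.MEM ; RAW r1
t=2 i3:sub.ALU ; RAW r4
t=3 i4+i5:sub.ALU/xor.ALU ; 2-wide
t=4 i6:blt.BR ; no-port BR/MEM
t=5 i7+i8:st.MEM/xor.ALU ; 2-wide

ISSUED = 6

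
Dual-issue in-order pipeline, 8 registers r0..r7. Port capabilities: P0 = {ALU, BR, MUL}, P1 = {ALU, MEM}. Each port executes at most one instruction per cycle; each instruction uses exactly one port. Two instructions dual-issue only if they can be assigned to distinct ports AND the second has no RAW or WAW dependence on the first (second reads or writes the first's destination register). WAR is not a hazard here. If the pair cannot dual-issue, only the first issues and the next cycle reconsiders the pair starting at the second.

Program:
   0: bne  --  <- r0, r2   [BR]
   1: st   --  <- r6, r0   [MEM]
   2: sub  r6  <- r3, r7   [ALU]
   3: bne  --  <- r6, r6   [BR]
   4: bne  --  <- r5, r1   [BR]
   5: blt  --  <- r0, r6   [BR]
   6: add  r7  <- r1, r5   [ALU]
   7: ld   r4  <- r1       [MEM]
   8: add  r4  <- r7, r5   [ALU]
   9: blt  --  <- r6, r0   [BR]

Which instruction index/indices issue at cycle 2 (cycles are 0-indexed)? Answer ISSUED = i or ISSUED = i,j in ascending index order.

ISSUED = 3

c0: i0,i1 bne+st  dual
c1: i2 sub  RAW r6
c2: i3 bne  no-port BR/BR
c3: i4 bne  no-port BR/BR
c4: i5,i6 blt+add  dual
c5: i7 ld  WAW r4
c6: i8,i9 add+blt  dual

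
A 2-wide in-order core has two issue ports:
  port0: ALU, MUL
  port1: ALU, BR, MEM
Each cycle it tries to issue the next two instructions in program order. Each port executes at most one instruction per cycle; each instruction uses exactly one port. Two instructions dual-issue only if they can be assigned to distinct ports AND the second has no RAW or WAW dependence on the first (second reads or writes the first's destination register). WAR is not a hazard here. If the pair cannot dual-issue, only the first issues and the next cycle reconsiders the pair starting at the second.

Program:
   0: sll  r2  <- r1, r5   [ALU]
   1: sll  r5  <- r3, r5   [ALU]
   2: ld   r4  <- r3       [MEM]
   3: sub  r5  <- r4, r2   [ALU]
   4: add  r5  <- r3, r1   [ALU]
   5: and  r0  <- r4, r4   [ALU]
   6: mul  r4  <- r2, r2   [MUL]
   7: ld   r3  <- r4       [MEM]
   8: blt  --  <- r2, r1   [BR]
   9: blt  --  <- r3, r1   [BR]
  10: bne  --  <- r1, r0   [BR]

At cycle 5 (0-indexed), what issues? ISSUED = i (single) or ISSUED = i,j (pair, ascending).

ISSUED = 7

0. sll sll @i0/i1  | pair
1. ld @i2  | RAW r4
2. sub @i3  | WAW r5
3. add and @i4/i5  | pair
4. mul @i6  | RAW r4
5. ld @i7  | no-port MEM/BR
6. blt @i8  | no-port BR/BR
7. blt @i9  | no-port BR/BR
8. bne @i10  | tail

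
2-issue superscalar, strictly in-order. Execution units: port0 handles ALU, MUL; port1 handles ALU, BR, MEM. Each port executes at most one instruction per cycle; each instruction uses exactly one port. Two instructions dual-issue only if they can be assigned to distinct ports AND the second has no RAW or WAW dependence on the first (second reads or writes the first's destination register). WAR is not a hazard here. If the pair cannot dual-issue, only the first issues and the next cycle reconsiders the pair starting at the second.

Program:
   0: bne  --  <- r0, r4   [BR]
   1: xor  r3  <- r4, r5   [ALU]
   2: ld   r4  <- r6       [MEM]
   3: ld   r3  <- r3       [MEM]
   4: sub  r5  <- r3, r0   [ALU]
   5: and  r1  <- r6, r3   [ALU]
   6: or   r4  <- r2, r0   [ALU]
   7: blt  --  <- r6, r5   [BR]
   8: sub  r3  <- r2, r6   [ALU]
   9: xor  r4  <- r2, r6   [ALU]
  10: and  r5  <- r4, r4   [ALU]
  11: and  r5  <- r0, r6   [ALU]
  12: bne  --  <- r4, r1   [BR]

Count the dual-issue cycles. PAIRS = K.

t=0 i0+i1:bne.BR;xor.ALU ; dual
t=1 i2:ld.MEM ; no-port MEM/MEM
t=2 i3:ld.MEM ; RAW r3
t=3 i4+i5:sub.ALU;and.ALU ; dual
t=4 i6+i7:or.ALU;blt.BR ; dual
t=5 i8+i9:sub.ALU;xor.ALU ; dual
t=6 i10:and.ALU ; WAW r5
t=7 i11+i12:and.ALU;bne.BR ; dual

PAIRS = 5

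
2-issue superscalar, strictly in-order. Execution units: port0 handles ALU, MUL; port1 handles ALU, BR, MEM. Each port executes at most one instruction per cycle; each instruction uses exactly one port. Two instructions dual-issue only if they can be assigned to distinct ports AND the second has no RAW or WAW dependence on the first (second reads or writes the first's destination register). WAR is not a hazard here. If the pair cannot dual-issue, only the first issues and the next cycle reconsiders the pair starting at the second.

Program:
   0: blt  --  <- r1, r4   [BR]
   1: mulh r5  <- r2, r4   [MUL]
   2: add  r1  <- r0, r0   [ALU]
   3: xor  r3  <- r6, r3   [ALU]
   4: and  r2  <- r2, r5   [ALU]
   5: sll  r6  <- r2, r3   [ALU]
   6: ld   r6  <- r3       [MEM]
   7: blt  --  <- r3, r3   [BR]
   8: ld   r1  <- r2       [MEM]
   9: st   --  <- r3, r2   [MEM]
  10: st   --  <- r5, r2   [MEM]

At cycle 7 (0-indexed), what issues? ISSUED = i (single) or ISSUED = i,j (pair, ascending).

#0 head=0: blt.BR mulh.MUL i0,i1 dual
#1 head=2: add.ALU xor.ALU i2,i3 dual
#2 head=4: and.ALU i4 RAW r2
#3 head=5: sll.ALU i5 WAW r6
#4 head=6: ld.MEM i6 no-port MEM/BR
#5 head=7: blt.BR i7 no-port BR/MEM
#6 head=8: ld.MEM i8 no-port MEM/MEM
#7 head=9: st.MEM i9 no-port MEM/MEM
#8 head=10: st.MEM i10 tail

ISSUED = 9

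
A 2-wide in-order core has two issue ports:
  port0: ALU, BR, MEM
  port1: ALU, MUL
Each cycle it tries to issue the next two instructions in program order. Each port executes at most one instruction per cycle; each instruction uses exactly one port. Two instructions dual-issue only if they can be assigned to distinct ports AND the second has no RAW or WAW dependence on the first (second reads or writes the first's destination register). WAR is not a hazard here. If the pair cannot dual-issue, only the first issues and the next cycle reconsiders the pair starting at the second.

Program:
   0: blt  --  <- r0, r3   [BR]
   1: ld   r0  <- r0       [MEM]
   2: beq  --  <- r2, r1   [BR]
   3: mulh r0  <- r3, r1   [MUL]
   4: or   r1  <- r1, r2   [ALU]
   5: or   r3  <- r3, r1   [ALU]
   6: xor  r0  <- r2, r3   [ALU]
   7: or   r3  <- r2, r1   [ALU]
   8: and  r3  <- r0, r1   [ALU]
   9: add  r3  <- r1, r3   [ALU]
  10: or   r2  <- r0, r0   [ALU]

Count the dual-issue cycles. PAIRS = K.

[0] i0  blt  -- no-port BR/MEM
[1] i1  ld  -- no-port MEM/BR
[2] i2&i3  beq/mulh  -- dual
[3] i4  or  -- RAW r1
[4] i5  or  -- RAW r3
[5] i6&i7  xor/or  -- dual
[6] i8  and  -- RAW+WAW r3
[7] i9&i10  add/or  -- dual

PAIRS = 3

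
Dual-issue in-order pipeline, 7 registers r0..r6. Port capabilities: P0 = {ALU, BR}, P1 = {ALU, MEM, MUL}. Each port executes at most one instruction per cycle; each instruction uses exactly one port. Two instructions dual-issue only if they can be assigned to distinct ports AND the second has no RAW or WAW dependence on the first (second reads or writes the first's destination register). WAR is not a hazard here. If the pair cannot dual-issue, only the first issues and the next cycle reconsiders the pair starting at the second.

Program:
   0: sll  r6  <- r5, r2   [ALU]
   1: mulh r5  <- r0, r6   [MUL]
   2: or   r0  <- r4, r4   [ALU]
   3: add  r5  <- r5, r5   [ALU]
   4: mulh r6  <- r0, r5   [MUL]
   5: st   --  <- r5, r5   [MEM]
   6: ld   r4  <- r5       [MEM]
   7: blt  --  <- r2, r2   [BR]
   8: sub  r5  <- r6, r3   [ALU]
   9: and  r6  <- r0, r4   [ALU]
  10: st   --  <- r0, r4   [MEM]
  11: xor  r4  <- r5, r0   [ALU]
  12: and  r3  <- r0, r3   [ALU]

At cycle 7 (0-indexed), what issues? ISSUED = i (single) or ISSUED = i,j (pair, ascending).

ISSUED = 10,11

[0] i0  sll  -- RAW r6
[1] i1/i2  mulh;or  -- pair
[2] i3  add  -- RAW r5
[3] i4  mulh  -- no-port MUL/MEM
[4] i5  st  -- no-port MEM/MEM
[5] i6/i7  ld;blt  -- pair
[6] i8/i9  sub;and  -- pair
[7] i10/i11  st;xor  -- pair
[8] i12  and  -- tail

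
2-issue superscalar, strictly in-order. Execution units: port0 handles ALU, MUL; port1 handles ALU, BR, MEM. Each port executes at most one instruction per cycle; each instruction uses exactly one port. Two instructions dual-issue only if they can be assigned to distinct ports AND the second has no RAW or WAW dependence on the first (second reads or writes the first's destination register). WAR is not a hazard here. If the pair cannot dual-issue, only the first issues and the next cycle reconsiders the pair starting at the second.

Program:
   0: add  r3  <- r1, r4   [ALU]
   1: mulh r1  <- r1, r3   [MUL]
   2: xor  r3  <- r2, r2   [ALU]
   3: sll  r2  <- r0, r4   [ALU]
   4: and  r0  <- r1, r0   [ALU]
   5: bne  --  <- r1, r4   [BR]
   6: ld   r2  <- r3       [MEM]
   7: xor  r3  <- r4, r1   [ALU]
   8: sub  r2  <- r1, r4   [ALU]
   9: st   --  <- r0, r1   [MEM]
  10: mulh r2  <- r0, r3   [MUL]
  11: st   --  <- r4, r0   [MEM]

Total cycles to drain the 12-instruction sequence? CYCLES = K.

CYCLES = 7

t=0 i0:add ; RAW r3
t=1 i1&i2:mulh/xor ; dual
t=2 i3&i4:sll/and ; dual
t=3 i5:bne ; no-port BR/MEM
t=4 i6&i7:ld/xor ; dual
t=5 i8&i9:sub/st ; dual
t=6 i10&i11:mulh/st ; dual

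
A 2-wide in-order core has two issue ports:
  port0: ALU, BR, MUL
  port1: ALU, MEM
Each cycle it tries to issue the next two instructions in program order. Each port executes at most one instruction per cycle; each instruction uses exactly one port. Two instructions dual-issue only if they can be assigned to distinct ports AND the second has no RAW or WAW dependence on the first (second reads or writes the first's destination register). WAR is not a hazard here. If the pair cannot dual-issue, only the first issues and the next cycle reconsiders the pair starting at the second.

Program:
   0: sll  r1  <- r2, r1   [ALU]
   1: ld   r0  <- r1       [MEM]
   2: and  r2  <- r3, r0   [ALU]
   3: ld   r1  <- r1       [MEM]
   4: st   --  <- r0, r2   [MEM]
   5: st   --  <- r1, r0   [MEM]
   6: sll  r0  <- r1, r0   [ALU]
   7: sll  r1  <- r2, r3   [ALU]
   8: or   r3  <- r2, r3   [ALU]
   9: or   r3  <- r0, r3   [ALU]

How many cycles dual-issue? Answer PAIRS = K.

[0] i0  sll.ALU  -- RAW r1
[1] i1  ld.MEM  -- RAW r0
[2] i2+i3  and.ALU/ld.MEM  -- pair
[3] i4  st.MEM  -- no-port MEM/MEM
[4] i5+i6  st.MEM/sll.ALU  -- pair
[5] i7+i8  sll.ALU/or.ALU  -- pair
[6] i9  or.ALU  -- tail

PAIRS = 3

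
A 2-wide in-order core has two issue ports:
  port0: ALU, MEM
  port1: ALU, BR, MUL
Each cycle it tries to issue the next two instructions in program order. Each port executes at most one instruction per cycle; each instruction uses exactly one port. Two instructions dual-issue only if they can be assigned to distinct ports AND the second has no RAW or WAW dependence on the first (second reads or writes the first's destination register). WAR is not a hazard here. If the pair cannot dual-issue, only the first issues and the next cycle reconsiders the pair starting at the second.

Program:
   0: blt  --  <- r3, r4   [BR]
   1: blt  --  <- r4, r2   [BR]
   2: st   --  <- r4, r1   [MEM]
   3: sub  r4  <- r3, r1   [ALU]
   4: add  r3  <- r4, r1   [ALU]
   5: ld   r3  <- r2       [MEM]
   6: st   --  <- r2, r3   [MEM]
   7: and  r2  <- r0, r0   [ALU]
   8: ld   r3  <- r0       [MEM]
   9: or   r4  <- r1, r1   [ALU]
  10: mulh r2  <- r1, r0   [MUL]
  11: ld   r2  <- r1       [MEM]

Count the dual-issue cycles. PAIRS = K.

PAIRS = 3

t=0 i0:blt ; no-port BR/BR
t=1 i1,i2:blt+st ; dual
t=2 i3:sub ; RAW r4
t=3 i4:add ; WAW r3
t=4 i5:ld ; no-port MEM/MEM
t=5 i6,i7:st+and ; dual
t=6 i8,i9:ld+or ; dual
t=7 i10:mulh ; WAW r2
t=8 i11:ld ; tail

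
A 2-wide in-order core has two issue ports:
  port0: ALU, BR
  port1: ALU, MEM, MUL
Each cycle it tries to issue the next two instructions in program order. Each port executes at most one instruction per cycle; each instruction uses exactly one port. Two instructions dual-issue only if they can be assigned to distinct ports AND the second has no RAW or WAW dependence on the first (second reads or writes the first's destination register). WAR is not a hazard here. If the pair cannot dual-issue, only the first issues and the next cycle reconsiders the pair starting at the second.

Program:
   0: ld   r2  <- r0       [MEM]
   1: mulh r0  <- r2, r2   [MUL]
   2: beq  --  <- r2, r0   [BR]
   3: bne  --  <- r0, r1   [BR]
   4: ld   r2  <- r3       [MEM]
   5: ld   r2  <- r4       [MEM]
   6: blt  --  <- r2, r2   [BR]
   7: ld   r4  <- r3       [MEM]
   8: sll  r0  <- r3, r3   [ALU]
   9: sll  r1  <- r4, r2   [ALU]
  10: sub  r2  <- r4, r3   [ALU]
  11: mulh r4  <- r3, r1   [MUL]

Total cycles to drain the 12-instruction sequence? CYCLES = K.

c0: i0 ld  no-port MEM/MUL
c1: i1 mulh  RAW r0
c2: i2 beq  no-port BR/BR
c3: i3+i4 bne;ld  pair
c4: i5 ld  RAW r2
c5: i6+i7 blt;ld  pair
c6: i8+i9 sll;sll  pair
c7: i10+i11 sub;mulh  pair

CYCLES = 8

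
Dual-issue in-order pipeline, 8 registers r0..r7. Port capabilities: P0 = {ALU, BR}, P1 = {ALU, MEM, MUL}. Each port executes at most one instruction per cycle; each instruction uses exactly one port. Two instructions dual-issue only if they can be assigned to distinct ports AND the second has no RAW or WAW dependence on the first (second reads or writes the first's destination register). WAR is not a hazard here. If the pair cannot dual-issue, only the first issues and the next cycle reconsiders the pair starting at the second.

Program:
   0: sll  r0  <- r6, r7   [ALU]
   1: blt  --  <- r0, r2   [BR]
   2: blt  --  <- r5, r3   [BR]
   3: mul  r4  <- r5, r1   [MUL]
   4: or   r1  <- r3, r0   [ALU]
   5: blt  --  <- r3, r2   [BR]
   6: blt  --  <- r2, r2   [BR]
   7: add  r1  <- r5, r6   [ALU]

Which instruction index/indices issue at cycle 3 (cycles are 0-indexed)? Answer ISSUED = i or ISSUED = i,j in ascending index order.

[0] i0  sll.ALU  -- RAW r0
[1] i1  blt.BR  -- no-port BR/BR
[2] i2/i3  blt.BR mul.MUL  -- 2-wide
[3] i4/i5  or.ALU blt.BR  -- 2-wide
[4] i6/i7  blt.BR add.ALU  -- 2-wide

ISSUED = 4,5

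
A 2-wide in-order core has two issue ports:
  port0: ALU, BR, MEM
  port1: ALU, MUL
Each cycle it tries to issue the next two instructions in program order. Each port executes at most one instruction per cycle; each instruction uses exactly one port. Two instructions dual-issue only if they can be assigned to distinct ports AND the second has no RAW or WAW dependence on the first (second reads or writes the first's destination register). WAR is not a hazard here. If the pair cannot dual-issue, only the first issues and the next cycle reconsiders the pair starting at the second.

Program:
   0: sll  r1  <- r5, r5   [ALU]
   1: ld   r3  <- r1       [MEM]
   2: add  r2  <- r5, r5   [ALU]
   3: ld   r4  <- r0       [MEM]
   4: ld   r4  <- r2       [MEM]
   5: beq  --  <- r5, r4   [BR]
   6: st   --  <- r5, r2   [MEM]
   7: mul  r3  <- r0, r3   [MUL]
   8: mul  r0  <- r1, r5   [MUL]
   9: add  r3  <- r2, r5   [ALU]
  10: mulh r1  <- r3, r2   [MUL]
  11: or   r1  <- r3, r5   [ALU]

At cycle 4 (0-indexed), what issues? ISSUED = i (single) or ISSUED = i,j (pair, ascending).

ISSUED = 5

#0 head=0: sll.ALU i0 RAW r1
#1 head=1: ld.MEM/add.ALU i1,i2 pair
#2 head=3: ld.MEM i3 no-port MEM/MEM
#3 head=4: ld.MEM i4 no-port MEM/BR
#4 head=5: beq.BR i5 no-port BR/MEM
#5 head=6: st.MEM/mul.MUL i6,i7 pair
#6 head=8: mul.MUL/add.ALU i8,i9 pair
#7 head=10: mulh.MUL i10 WAW r1
#8 head=11: or.ALU i11 tail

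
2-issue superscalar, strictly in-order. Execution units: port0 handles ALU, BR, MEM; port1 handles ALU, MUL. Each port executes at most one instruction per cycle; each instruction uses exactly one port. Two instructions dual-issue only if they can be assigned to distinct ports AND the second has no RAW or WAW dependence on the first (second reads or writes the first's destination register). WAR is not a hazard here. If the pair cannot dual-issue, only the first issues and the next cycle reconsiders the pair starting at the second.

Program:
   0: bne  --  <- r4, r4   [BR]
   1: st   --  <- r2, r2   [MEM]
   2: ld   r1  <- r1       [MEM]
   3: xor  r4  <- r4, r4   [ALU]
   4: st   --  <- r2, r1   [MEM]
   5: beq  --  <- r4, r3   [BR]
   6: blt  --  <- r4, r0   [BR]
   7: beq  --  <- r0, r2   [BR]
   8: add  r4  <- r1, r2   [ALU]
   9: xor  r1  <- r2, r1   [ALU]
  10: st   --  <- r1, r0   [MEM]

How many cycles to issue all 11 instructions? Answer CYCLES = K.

CYCLES = 9

  cy0 -> i0 (bne) no-port BR/MEM
  cy1 -> i1 (st) no-port MEM/MEM
  cy2 -> i2,i3 (ld+xor) dual
  cy3 -> i4 (st) no-port MEM/BR
  cy4 -> i5 (beq) no-port BR/BR
  cy5 -> i6 (blt) no-port BR/BR
  cy6 -> i7,i8 (beq+add) dual
  cy7 -> i9 (xor) RAW r1
  cy8 -> i10 (st) tail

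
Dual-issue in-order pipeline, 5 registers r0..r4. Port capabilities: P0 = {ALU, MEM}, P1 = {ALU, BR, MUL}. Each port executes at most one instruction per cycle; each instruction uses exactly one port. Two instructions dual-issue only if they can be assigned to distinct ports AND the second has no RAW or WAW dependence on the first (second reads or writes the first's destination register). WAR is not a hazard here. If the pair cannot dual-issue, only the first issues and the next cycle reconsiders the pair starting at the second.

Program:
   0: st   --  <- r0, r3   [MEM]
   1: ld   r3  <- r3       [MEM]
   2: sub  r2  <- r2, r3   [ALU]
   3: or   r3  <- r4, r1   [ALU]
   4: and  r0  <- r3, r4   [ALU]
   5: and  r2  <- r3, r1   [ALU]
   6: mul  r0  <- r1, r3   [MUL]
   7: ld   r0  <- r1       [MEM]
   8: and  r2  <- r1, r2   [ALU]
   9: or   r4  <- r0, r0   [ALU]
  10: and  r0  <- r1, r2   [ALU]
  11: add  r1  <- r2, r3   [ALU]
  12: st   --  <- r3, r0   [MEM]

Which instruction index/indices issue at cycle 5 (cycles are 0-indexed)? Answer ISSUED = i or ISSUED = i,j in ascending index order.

ISSUED = 7,8

#0 head=0: st.MEM i0 no-port MEM/MEM
#1 head=1: ld.MEM i1 RAW r3
#2 head=2: sub.ALU or.ALU i2+i3 dual
#3 head=4: and.ALU and.ALU i4+i5 dual
#4 head=6: mul.MUL i6 WAW r0
#5 head=7: ld.MEM and.ALU i7+i8 dual
#6 head=9: or.ALU and.ALU i9+i10 dual
#7 head=11: add.ALU st.MEM i11+i12 dual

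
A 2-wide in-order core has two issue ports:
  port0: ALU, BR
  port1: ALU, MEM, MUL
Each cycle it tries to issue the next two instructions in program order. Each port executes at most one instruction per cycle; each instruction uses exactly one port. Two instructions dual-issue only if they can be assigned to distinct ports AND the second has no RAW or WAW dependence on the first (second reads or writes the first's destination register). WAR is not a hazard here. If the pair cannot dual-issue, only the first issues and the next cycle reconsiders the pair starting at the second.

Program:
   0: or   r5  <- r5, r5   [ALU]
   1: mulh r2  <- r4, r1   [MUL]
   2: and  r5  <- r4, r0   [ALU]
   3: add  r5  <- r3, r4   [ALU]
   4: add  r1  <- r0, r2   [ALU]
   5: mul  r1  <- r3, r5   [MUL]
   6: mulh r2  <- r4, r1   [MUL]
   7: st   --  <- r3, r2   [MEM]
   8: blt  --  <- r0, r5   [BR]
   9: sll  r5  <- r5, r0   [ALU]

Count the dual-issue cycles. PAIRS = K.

[0] i0/i1  or.ALU+mulh.MUL  -- 2-wide
[1] i2  and.ALU  -- WAW r5
[2] i3/i4  add.ALU+add.ALU  -- 2-wide
[3] i5  mul.MUL  -- no-port MUL/MUL
[4] i6  mulh.MUL  -- no-port MUL/MEM
[5] i7/i8  st.MEM+blt.BR  -- 2-wide
[6] i9  sll.ALU  -- tail

PAIRS = 3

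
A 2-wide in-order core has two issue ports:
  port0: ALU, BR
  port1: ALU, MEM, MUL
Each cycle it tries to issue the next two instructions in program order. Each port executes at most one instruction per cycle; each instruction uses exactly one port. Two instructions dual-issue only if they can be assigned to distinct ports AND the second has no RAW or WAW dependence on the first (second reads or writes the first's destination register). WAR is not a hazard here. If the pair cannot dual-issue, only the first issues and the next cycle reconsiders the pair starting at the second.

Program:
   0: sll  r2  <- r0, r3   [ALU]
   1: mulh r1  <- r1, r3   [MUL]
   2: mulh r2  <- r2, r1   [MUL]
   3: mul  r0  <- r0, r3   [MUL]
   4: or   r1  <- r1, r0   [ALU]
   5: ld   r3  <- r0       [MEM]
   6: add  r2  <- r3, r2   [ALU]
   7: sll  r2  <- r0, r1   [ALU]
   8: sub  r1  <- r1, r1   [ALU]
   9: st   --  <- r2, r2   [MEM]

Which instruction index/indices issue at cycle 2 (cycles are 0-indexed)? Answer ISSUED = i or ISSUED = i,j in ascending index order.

  cy0 -> i0,i1 (sll;mulh) dual
  cy1 -> i2 (mulh) no-port MUL/MUL
  cy2 -> i3 (mul) RAW r0
  cy3 -> i4,i5 (or;ld) dual
  cy4 -> i6 (add) WAW r2
  cy5 -> i7,i8 (sll;sub) dual
  cy6 -> i9 (st) tail

ISSUED = 3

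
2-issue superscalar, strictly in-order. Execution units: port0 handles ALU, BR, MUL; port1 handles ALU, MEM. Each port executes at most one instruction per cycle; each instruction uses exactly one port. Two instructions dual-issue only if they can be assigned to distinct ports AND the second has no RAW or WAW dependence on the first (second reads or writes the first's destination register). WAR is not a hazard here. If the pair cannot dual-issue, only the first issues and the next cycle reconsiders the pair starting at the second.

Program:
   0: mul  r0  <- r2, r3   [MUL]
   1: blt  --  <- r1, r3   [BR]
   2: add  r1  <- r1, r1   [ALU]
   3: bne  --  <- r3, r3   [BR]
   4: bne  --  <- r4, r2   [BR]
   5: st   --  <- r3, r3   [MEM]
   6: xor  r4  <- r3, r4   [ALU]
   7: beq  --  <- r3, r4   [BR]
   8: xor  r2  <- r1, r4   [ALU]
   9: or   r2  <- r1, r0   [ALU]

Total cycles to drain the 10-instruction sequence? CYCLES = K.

c0: i0 mul.MUL  no-port MUL/BR
c1: i1+i2 blt.BR+add.ALU  pair
c2: i3 bne.BR  no-port BR/BR
c3: i4+i5 bne.BR+st.MEM  pair
c4: i6 xor.ALU  RAW r4
c5: i7+i8 beq.BR+xor.ALU  pair
c6: i9 or.ALU  tail

CYCLES = 7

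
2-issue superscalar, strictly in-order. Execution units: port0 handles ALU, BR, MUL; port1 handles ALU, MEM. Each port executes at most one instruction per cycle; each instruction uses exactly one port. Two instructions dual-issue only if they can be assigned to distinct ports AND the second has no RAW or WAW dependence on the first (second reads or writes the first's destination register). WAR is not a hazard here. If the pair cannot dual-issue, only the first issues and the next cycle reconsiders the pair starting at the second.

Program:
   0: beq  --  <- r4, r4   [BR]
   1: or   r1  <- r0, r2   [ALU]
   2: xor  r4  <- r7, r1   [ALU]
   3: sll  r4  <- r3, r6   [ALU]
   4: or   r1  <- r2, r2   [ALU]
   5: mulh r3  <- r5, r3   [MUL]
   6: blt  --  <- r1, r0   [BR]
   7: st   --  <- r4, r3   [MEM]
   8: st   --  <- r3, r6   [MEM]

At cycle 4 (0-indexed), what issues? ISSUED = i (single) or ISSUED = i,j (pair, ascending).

0. beq.BR+or.ALU @i0/i1  | pair
1. xor.ALU @i2  | WAW r4
2. sll.ALU+or.ALU @i3/i4  | pair
3. mulh.MUL @i5  | no-port MUL/BR
4. blt.BR+st.MEM @i6/i7  | pair
5. st.MEM @i8  | tail

ISSUED = 6,7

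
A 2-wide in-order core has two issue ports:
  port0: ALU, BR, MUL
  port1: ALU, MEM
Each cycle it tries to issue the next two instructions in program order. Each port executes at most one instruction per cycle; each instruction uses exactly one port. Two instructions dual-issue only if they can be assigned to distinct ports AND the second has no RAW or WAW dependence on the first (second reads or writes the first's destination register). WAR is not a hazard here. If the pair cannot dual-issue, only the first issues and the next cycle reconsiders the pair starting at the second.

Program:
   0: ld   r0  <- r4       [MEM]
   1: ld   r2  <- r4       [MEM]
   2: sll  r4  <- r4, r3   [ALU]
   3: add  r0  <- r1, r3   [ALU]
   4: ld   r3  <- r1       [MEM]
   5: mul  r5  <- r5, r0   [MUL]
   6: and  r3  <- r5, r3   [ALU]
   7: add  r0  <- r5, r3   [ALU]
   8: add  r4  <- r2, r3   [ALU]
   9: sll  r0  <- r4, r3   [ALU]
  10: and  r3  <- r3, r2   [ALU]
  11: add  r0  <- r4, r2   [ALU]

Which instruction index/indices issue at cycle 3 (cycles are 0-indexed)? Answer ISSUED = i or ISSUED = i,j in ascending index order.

ISSUED = 5

#0 head=0: ld.MEM i0 no-port MEM/MEM
#1 head=1: ld.MEM sll.ALU i1+i2 pair
#2 head=3: add.ALU ld.MEM i3+i4 pair
#3 head=5: mul.MUL i5 RAW r5
#4 head=6: and.ALU i6 RAW r3
#5 head=7: add.ALU add.ALU i7+i8 pair
#6 head=9: sll.ALU and.ALU i9+i10 pair
#7 head=11: add.ALU i11 tail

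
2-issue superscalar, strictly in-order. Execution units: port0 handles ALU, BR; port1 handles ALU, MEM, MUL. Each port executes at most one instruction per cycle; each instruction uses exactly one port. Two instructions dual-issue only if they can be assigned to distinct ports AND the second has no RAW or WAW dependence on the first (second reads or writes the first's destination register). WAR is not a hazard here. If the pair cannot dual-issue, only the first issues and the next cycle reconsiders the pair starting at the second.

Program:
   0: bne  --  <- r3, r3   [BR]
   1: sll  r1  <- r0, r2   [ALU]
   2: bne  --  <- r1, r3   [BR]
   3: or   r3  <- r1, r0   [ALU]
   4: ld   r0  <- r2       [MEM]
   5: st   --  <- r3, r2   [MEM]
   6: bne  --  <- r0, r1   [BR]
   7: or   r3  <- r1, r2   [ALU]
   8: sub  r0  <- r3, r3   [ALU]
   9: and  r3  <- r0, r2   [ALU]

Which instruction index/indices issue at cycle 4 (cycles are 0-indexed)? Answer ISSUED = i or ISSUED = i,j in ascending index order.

ISSUED = 7

c0: i0&i1 bne;sll  pair
c1: i2&i3 bne;or  pair
c2: i4 ld  no-port MEM/MEM
c3: i5&i6 st;bne  pair
c4: i7 or  RAW r3
c5: i8 sub  RAW r0
c6: i9 and  tail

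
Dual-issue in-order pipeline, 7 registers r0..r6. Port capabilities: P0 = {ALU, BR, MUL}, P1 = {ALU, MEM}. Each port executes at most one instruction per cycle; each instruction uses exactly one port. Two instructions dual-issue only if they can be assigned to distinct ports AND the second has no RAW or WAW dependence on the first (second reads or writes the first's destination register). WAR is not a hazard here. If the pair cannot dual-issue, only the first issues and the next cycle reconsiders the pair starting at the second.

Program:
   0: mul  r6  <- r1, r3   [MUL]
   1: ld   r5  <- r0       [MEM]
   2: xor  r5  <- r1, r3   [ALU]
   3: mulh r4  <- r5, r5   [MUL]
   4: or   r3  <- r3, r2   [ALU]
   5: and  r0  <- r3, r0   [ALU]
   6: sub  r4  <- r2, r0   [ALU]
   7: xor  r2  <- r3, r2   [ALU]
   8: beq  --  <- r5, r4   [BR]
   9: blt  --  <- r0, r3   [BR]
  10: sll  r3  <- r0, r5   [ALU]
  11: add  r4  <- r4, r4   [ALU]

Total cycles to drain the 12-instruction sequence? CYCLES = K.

CYCLES = 8

[0] i0+i1  mul.MUL ld.MEM  -- dual
[1] i2  xor.ALU  -- RAW r5
[2] i3+i4  mulh.MUL or.ALU  -- dual
[3] i5  and.ALU  -- RAW r0
[4] i6+i7  sub.ALU xor.ALU  -- dual
[5] i8  beq.BR  -- no-port BR/BR
[6] i9+i10  blt.BR sll.ALU  -- dual
[7] i11  add.ALU  -- tail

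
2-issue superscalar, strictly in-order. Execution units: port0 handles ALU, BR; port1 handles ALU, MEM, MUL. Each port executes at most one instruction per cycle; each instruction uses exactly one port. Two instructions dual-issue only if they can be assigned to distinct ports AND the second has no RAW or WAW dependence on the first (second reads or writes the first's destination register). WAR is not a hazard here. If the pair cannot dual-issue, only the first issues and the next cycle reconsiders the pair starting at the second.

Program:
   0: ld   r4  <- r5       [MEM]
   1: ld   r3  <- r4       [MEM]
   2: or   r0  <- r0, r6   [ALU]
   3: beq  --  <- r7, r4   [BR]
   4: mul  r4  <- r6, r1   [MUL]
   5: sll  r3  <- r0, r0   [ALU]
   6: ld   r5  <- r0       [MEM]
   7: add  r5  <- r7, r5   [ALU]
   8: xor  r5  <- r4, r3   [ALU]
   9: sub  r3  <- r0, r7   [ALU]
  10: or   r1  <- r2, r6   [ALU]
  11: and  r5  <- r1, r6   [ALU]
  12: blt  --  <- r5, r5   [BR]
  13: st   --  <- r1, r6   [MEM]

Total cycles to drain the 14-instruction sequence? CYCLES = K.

  cy0 -> i0 (ld.MEM) no-port MEM/MEM
  cy1 -> i1,i2 (ld.MEM/or.ALU) pair
  cy2 -> i3,i4 (beq.BR/mul.MUL) pair
  cy3 -> i5,i6 (sll.ALU/ld.MEM) pair
  cy4 -> i7 (add.ALU) WAW r5
  cy5 -> i8,i9 (xor.ALU/sub.ALU) pair
  cy6 -> i10 (or.ALU) RAW r1
  cy7 -> i11 (and.ALU) RAW r5
  cy8 -> i12,i13 (blt.BR/st.MEM) pair

CYCLES = 9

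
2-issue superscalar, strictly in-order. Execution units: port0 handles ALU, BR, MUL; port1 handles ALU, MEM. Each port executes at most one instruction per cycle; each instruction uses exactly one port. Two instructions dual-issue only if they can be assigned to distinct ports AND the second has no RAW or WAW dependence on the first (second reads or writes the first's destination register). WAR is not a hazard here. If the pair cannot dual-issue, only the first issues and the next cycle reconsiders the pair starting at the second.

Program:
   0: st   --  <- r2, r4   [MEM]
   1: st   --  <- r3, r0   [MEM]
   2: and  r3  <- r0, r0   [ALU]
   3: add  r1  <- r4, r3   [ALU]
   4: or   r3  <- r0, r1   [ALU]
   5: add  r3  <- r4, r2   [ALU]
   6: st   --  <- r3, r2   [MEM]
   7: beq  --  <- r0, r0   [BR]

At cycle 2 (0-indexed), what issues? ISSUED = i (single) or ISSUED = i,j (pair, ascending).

c0: i0 st  no-port MEM/MEM
c1: i1/i2 st;and  pair
c2: i3 add  RAW r1
c3: i4 or  WAW r3
c4: i5 add  RAW r3
c5: i6/i7 st;beq  pair

ISSUED = 3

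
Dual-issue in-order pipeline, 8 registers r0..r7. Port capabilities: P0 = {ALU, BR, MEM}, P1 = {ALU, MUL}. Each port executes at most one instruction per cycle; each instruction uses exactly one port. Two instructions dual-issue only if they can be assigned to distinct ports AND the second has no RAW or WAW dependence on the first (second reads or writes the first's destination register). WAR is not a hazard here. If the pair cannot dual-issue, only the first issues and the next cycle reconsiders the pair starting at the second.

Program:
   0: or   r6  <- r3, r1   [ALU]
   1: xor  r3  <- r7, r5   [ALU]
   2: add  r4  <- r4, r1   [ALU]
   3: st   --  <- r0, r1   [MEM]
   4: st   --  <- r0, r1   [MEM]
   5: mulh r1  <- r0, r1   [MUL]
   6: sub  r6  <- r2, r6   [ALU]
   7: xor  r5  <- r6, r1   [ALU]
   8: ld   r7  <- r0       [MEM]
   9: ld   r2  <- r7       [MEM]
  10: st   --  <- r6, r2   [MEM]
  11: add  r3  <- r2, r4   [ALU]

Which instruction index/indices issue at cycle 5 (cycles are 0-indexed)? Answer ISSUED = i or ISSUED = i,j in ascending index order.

ISSUED = 9

t=0 i0/i1:or.ALU+xor.ALU ; pair
t=1 i2/i3:add.ALU+st.MEM ; pair
t=2 i4/i5:st.MEM+mulh.MUL ; pair
t=3 i6:sub.ALU ; RAW r6
t=4 i7/i8:xor.ALU+ld.MEM ; pair
t=5 i9:ld.MEM ; no-port MEM/MEM
t=6 i10/i11:st.MEM+add.ALU ; pair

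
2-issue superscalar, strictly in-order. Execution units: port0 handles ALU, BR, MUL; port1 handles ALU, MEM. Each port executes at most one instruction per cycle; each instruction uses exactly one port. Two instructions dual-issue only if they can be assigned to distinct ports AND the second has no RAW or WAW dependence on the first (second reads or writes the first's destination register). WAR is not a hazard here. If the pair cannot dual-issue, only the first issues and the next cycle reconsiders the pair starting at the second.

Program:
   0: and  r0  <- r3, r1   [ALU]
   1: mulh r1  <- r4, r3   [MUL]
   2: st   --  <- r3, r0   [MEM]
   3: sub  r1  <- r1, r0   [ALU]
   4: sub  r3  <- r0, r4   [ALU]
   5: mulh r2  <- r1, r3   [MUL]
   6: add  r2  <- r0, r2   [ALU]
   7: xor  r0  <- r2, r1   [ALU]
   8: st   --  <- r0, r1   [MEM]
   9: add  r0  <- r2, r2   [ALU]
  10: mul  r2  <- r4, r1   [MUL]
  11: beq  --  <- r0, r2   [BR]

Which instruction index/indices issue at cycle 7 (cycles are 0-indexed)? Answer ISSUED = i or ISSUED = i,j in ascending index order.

  cy0 -> i0&i1 (and+mulh) pair
  cy1 -> i2&i3 (st+sub) pair
  cy2 -> i4 (sub) RAW r3
  cy3 -> i5 (mulh) RAW+WAW r2
  cy4 -> i6 (add) RAW r2
  cy5 -> i7 (xor) RAW r0
  cy6 -> i8&i9 (st+add) pair
  cy7 -> i10 (mul) no-port MUL/BR
  cy8 -> i11 (beq) tail

ISSUED = 10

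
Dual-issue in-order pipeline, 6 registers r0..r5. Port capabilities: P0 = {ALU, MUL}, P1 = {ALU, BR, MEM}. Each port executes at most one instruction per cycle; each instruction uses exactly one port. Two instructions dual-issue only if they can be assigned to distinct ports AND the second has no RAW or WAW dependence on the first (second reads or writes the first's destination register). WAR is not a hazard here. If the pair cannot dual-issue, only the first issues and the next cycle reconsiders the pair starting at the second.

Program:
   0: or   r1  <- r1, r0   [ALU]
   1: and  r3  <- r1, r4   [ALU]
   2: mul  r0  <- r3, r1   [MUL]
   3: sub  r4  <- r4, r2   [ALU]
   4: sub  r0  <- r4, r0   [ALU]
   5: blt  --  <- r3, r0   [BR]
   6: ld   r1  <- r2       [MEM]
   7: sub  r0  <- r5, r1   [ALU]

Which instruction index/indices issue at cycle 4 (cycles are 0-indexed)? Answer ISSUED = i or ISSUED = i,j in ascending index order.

ISSUED = 5

c0: i0 or.ALU  RAW r1
c1: i1 and.ALU  RAW r3
c2: i2+i3 mul.MUL sub.ALU  pair
c3: i4 sub.ALU  RAW r0
c4: i5 blt.BR  no-port BR/MEM
c5: i6 ld.MEM  RAW r1
c6: i7 sub.ALU  tail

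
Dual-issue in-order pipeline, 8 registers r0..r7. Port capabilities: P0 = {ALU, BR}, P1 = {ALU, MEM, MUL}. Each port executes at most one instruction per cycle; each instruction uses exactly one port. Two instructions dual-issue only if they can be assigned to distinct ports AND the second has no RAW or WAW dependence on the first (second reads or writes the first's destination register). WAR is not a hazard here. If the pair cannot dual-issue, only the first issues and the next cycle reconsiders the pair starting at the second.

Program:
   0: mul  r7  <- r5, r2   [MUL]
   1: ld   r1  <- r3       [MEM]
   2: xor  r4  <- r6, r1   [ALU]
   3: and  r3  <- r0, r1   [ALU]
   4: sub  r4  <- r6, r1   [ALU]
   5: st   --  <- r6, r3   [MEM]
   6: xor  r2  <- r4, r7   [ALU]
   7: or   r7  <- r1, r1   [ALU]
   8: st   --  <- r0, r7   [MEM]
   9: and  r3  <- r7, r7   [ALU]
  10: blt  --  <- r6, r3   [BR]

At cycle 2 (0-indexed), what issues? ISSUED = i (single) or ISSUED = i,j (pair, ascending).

t=0 i0:mul.MUL ; no-port MUL/MEM
t=1 i1:ld.MEM ; RAW r1
t=2 i2+i3:xor.ALU/and.ALU ; pair
t=3 i4+i5:sub.ALU/st.MEM ; pair
t=4 i6+i7:xor.ALU/or.ALU ; pair
t=5 i8+i9:st.MEM/and.ALU ; pair
t=6 i10:blt.BR ; tail

ISSUED = 2,3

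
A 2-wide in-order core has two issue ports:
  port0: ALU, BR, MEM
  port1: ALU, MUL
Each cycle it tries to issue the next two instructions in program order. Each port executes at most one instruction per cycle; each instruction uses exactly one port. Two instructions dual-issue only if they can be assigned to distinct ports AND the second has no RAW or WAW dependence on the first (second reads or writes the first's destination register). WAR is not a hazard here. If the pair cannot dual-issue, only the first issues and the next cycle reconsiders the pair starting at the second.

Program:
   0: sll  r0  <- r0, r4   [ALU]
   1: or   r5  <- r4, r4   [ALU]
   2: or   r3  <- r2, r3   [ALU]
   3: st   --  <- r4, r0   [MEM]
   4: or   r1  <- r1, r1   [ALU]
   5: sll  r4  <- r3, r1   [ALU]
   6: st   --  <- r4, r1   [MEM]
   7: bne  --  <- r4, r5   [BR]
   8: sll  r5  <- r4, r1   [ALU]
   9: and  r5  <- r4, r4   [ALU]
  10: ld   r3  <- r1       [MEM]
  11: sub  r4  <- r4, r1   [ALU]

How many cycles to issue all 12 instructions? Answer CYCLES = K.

CYCLES = 8

t=0 i0+i1:sll.ALU or.ALU ; pair
t=1 i2+i3:or.ALU st.MEM ; pair
t=2 i4:or.ALU ; RAW r1
t=3 i5:sll.ALU ; RAW r4
t=4 i6:st.MEM ; no-port MEM/BR
t=5 i7+i8:bne.BR sll.ALU ; pair
t=6 i9+i10:and.ALU ld.MEM ; pair
t=7 i11:sub.ALU ; tail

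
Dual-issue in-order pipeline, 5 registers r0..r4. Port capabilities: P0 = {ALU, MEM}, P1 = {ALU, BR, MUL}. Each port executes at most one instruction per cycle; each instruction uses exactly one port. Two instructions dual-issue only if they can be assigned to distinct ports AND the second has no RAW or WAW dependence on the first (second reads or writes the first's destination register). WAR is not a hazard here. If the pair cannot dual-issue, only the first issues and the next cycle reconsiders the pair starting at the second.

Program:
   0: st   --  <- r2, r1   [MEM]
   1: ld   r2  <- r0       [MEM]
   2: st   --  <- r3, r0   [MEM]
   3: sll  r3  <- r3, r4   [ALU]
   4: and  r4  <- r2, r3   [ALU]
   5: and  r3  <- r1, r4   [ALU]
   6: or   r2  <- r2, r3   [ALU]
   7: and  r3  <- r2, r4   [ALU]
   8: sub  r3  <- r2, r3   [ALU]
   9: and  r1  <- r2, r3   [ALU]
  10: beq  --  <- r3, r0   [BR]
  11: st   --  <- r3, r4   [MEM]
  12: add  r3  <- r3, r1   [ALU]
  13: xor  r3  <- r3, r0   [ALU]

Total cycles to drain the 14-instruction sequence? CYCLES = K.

#0 head=0: st i0 no-port MEM/MEM
#1 head=1: ld i1 no-port MEM/MEM
#2 head=2: st sll i2+i3 pair
#3 head=4: and i4 RAW r4
#4 head=5: and i5 RAW r3
#5 head=6: or i6 RAW r2
#6 head=7: and i7 RAW+WAW r3
#7 head=8: sub i8 RAW r3
#8 head=9: and beq i9+i10 pair
#9 head=11: st add i11+i12 pair
#10 head=13: xor i13 tail

CYCLES = 11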